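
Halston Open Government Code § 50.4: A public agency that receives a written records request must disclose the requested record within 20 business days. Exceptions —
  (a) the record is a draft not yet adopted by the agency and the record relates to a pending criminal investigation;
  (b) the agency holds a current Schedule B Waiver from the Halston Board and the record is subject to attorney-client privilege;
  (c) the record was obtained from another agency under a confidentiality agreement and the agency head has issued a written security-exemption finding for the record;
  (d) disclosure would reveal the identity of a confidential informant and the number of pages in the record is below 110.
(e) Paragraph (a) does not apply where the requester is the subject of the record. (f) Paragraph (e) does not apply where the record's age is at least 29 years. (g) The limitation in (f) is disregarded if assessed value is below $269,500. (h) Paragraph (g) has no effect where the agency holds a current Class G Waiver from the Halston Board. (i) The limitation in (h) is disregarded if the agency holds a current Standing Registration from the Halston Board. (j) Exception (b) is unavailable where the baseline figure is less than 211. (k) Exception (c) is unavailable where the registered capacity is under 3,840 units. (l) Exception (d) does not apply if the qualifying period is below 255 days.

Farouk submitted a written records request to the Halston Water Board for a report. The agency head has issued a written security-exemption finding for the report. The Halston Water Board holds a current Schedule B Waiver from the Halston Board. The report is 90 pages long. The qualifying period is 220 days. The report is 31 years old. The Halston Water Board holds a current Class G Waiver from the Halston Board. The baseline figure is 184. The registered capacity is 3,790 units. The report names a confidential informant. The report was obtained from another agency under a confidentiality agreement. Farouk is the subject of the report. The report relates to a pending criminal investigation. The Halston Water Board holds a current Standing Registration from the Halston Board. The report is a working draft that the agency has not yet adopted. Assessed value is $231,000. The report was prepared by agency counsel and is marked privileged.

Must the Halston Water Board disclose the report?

Yes — the Halston Water Board must disclose the report.

All of (a)'s requirements are met (the report is an unadopted draft; the report relates to a pending investigation). Turning to paragraphs (e)–(i): (e) operates against (a): Farouk is the subject of the report. (f) would limit (e) — the record's age is 31 years, meeting the 29 years threshold — but (g) sets (f) aside: (g) is triggered — assessed value is $231,000, below the $269,500 limit. (h) would limit (g) — a current Class G Waiver is held — but (i) sets (h) aside: (i) is triggered — a current Standing Registration is held. (a) is therefore removed.
Exception (b)'s conditions are all satisfied: a current Schedule B Waiver is held; the report is privileged. However, paragraph (j) must be considered: (j) is engaged — the baseline figure is 184, less than the 211 limit. Exception (b) does not apply.
All of (c)'s requirements are met (the report was obtained under a confidentiality agreement; a written security-exemption finding has been issued). But: (k) operates against (c): the registered capacity is 3,790 units, under the 3,840 units limit. So (c) is unavailable.
Exception (d) is satisfied on its face — the report names a confidential informant; the number of pages in the record is 90, below the 110 limit. However, paragraph (l) must be considered: (l) operates against (d): the qualifying period is 220 days, below the 255 days limit. So (d) is unavailable.
No exception is made out. the Halston Water Board falls within the general rule.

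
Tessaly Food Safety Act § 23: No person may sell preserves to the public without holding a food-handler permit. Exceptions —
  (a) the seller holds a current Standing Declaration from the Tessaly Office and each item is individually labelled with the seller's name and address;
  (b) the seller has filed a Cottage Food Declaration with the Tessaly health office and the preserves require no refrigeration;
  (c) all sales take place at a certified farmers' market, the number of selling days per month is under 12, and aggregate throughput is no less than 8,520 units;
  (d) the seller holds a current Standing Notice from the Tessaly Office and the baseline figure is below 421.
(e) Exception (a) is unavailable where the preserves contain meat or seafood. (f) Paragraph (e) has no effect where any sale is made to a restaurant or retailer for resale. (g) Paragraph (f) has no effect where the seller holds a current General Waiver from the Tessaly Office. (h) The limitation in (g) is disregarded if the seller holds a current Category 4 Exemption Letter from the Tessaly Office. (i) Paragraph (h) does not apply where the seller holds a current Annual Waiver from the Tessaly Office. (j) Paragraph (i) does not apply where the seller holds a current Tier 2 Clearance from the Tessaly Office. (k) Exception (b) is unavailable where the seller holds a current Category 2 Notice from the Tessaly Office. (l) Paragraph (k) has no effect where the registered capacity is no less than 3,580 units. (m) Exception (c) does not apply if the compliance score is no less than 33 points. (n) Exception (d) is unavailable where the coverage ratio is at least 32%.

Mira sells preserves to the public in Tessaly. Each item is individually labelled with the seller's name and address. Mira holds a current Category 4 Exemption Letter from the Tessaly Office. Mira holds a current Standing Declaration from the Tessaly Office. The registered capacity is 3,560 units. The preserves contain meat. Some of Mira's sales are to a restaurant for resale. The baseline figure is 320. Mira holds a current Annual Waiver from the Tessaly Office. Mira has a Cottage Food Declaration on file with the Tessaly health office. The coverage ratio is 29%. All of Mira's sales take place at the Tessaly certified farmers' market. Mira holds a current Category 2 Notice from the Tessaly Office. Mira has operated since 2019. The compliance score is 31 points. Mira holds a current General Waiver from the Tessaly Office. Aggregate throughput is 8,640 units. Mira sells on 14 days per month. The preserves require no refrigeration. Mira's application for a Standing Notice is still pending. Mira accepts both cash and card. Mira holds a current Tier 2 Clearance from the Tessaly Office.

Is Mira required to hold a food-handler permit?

Exception (a)'s conditions are all satisfied: a current Standing Declaration is held; items are individually labelled. As to paragraphs (e)–(j): (e) would limit (a) — the preserves contain meat — but (f) sets (e) aside: (f) operates against (e): some sales are to a restaurant for resale. (g) would limit (f) — a current General Waiver is held — but (h) sets (g) aside: (h) is engaged — a current Category 4 Exemption Letter is held. (i) is triggered (a current Annual Waiver is held), but is displaced by (j): (j) is engaged — a current Tier 2 Clearance is held. Exception (a) stands.
All of (b)'s requirements are met (a Cottage Food Declaration is on file; the preserves are shelf-stable). But applying paragraphs (k)–(l): (k) is triggered — a current Category 2 Notice is held. (l), which would lift (k), is not triggered — the registered capacity is 3,560 units, short of 3,580 units. (b) is therefore removed.
Exception (c) fails — the number of selling days per month is 14, not under 12.
Exception (d) does not apply: there is no Standing Notice in force.

No — exception (a) applies; Mira is not required to hold a food-handler permit.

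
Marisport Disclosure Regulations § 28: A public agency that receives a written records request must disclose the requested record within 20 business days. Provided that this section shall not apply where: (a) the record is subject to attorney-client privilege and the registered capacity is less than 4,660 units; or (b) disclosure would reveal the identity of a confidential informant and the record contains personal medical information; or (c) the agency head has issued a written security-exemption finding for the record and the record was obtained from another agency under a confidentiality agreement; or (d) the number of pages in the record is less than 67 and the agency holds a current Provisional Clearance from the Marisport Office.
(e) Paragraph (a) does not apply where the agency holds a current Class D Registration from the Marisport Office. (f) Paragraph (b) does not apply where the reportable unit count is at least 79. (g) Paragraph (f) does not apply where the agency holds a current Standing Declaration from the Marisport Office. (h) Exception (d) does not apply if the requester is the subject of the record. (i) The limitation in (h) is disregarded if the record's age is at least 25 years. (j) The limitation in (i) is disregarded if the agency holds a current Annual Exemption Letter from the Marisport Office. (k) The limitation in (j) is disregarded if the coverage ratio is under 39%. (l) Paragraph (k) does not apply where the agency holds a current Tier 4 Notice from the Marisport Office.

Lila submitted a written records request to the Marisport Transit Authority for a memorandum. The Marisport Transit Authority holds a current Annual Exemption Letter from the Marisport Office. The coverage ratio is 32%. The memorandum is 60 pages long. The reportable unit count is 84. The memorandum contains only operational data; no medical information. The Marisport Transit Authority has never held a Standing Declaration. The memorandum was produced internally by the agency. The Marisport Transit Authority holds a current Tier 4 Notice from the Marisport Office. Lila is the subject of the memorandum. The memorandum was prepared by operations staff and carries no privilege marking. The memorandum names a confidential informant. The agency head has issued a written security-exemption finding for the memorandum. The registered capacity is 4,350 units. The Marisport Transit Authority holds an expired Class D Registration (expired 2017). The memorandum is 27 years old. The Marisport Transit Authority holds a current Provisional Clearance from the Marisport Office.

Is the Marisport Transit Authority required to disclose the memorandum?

Exception (a) fails — the memorandum carries no privilege marking.
Exception (b) requires that the record contains personal medical information; but the memorandum contains only operational data, so (b) is unavailable.
Exception (c) fails — the memorandum was produced internally.
Exception (d): the number of pages in the record is 60, less than the 67 limit; a current Provisional Clearance is held — every condition holds. Turning to paragraphs (h)–(l): (h) applies — Lila is the subject of the memorandum. (i) applies (the record's age is 27 years, meeting the 25 years threshold), but is displaced by (j): (j) operates against (i): a current Annual Exemption Letter is held. (k) operates (the coverage ratio is 32%, under the 39% limit), but is overridden by (l): (l) operates against (k): a current Tier 4 Notice is held. Exception (d) does not apply.
No exception is made out. the Marisport Transit Authority falls within the general rule.

Yes — the Marisport Transit Authority must disclose the memorandum.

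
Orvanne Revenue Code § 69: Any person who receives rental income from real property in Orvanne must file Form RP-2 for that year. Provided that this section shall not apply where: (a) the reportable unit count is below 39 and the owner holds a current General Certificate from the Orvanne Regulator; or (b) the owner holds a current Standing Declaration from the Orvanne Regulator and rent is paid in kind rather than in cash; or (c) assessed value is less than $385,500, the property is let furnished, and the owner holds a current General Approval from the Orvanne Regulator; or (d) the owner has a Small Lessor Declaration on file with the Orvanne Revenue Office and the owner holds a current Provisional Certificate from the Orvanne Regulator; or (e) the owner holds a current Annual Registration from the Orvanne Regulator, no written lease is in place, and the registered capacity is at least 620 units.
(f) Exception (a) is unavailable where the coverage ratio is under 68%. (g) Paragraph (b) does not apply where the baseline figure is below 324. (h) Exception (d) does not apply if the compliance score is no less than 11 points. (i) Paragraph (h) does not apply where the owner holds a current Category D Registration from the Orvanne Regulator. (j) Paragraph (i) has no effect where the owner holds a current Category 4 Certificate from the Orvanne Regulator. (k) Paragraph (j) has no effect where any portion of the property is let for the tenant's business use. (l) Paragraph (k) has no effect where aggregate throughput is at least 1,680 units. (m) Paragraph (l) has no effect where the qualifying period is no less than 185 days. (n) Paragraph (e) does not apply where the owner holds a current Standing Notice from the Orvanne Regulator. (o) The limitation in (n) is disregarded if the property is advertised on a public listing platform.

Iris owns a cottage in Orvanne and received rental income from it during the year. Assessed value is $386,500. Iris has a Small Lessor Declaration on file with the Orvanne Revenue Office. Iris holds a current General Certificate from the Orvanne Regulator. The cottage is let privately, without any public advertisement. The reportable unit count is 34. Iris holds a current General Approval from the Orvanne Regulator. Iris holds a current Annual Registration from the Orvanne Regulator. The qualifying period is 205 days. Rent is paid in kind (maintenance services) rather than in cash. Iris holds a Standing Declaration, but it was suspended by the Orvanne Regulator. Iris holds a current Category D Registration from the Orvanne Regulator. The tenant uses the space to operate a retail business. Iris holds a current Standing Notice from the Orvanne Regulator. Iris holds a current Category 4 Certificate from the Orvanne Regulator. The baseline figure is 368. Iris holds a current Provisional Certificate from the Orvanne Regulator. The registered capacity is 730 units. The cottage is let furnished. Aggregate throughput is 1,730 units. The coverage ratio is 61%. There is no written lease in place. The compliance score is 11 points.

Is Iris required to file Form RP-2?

No — exception (d) applies; Iris is not required to file Form RP-2.

Exception (a)'s conditions are all satisfied: the reportable unit count is 34, below the 39 limit; a current General Certificate is held. However, paragraph (f) must be considered: (f) operates — the coverage ratio is 61%, under the 68% limit. (a) is therefore removed.
Exception (b) does not apply: the Standing Declaration is not current.
Exception (c) fails — assessed value is $386,500, not less than $385,500.
All of (d)'s requirements are met (a Small Lessor Declaration is on file; a current Provisional Certificate is held). Considering the limiting provisions: (h) is engaged (the compliance score is 11 points, meeting the 11 points threshold), but is set aside by (i): (i) applies — a current Category D Registration is held. (j) would limit (i) — a current Category 4 Certificate is held — but (k) sets (j) aside: (k) operates against (j): the space is let for business use. (l) applies (aggregate throughput is 1,730 units, meeting the 1,680 units threshold), but is itself disapplied by (m): (m) operates against (l): the qualifying period is 205 days, meeting the 185 days threshold. So (d) applies.
Exception (e) is satisfied on its face — a current Annual Registration is held; there is no written lease; the registered capacity is 730 units, meeting the 620 units threshold. Turning to paragraphs (n)–(o): (n) operates against (e): a current Standing Notice is held. (o), which would lift (n), is not engaged — the property is let privately without advertisement. So (e) is unavailable.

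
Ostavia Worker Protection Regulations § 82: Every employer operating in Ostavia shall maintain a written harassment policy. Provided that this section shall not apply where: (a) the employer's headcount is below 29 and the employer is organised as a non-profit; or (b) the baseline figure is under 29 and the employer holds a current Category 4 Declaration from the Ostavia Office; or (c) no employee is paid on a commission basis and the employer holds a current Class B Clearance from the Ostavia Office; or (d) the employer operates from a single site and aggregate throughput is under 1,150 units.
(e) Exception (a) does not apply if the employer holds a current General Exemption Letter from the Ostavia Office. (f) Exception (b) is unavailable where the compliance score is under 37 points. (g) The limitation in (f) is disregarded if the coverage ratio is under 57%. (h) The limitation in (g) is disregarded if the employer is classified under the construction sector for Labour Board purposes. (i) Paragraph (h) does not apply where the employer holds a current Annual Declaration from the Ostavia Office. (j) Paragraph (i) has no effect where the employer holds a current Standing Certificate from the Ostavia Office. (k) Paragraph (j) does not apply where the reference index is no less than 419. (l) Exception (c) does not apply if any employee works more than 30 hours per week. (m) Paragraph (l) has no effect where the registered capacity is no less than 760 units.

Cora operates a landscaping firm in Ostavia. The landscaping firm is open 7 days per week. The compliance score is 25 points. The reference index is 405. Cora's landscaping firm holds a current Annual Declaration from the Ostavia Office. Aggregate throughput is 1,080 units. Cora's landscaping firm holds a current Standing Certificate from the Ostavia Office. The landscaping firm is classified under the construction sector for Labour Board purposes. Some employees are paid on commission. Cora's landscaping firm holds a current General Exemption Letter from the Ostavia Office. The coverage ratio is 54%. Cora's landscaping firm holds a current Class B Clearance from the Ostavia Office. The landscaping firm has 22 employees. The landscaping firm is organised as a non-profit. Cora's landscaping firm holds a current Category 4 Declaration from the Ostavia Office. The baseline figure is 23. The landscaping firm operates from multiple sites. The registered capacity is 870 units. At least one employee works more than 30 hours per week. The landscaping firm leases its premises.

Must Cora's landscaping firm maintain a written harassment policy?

Yes — Cora's landscaping firm must maintain a written harassment policy.

Exception (a) is satisfied on its face — the employer's headcount is 22, below the 29 limit; the employer is a non-profit. However, paragraph (e) must be considered: (e) operates against (a): a current General Exemption Letter is held. So (a) is unavailable.
All of (b)'s requirements are met (the baseline figure is 23, under the 29 limit; a current Category 4 Declaration is held). Turning to paragraphs (f)–(k): (f) operates against (b): the compliance score is 25 points, under the 37 points limit. (g) operates (the coverage ratio is 54%, under the 57% limit), but yields to (h): (h) is triggered — the landscaping firm is classified under the construction sector. (i) is triggered (a current Annual Declaration is held), but is set aside by (j): (j) operates against (i): a current Standing Certificate is held. (k) does not operate here (the reference index is 405, short of 419), so (j) stands. Exception (b) does not apply.
Exception (c) fails — some employees are paid on commission.
Exception (d) does not apply: the employer operates from multiple sites.
No exception applies. The general rule governs.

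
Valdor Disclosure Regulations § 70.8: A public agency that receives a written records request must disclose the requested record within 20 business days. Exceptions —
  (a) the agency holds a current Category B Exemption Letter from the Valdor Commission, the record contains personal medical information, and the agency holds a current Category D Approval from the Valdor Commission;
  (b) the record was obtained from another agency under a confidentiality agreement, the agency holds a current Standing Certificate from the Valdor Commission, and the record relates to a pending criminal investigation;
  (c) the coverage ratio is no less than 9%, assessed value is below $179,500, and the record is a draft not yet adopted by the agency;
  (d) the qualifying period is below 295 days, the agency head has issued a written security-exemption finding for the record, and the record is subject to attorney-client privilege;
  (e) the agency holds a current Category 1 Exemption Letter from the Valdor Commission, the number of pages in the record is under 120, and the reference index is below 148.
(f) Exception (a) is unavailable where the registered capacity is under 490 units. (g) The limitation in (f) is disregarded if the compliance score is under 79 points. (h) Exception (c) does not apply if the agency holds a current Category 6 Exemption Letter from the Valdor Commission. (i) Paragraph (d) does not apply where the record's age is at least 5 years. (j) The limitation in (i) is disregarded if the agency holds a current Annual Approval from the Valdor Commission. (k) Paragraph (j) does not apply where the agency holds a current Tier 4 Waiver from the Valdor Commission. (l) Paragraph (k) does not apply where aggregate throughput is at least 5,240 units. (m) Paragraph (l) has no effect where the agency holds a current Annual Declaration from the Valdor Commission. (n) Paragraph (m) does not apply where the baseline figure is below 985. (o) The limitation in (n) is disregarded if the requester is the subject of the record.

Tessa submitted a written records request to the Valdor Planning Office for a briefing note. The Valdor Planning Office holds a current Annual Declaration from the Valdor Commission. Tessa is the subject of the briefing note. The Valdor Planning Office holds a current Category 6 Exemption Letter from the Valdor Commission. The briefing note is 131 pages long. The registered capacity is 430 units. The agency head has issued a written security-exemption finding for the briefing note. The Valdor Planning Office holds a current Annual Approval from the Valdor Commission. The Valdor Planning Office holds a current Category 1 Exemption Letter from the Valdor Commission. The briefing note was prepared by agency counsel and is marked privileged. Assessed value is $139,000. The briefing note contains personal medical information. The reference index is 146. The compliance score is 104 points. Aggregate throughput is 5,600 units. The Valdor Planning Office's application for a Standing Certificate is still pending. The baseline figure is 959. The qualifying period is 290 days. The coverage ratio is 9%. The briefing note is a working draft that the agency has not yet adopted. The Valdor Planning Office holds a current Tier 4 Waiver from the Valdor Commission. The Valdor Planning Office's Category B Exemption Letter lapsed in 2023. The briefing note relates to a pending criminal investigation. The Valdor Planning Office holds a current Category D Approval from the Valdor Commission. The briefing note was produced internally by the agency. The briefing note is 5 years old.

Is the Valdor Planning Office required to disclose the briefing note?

Exception (a) requires that the agency holds a current Category B Exemption Letter from the Valdor Commission; but no current Category B Exemption Letter is held, so (a) is unavailable.
Exception (b) fails — the briefing note was produced internally.
Exception (c)'s conditions are all satisfied: the coverage ratio is 9%, meeting the 9% threshold; assessed value is $139,000, below the $179,500 limit; the briefing note is an unadopted draft. However, paragraph (h) must be considered: (h) is triggered — a current Category 6 Exemption Letter is held. Exception (c) does not apply.
Exception (d)'s conditions are all satisfied: the qualifying period is 290 days, below the 295 days limit; a written security-exemption finding has been issued; the briefing note is privileged. Turning to paragraphs (i)–(o): (i) is engaged — the record's age is 5 years, meeting the 5 years threshold. (j) is engaged (a current Annual Approval is held), but is itself disapplied by (k): (k) is triggered — a current Tier 4 Waiver is held. (l) applies (aggregate throughput is 5,600 units, meeting the 5,240 units threshold), but is set aside by (m): (m) is engaged — a current Annual Declaration is held. (n) would limit (m) — the baseline figure is 959, below the 985 limit — but (o) sets (n) aside: (o) operates against (n): Tessa is the subject of the briefing note. Exception (d) does not apply.
Exception (e) fails — the number of pages in the record is 131, not under 120.
No exception applies. The general rule governs.

Yes — the Valdor Planning Office must disclose the briefing note.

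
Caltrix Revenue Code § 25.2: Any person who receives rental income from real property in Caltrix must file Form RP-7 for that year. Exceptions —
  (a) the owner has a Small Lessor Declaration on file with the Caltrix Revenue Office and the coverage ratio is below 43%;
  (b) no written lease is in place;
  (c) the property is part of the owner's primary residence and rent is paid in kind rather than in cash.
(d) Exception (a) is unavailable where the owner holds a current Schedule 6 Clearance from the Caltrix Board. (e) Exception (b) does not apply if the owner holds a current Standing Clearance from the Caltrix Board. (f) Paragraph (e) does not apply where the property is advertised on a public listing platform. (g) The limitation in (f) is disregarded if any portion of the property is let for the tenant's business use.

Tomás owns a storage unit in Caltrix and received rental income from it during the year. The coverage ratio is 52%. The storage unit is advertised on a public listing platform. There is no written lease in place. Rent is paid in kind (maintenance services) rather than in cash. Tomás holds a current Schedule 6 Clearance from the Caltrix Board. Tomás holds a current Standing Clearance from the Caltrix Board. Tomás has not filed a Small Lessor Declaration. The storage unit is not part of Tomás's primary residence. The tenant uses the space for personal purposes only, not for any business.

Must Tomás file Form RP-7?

No — exception (b) applies; Tomás is not required to file Form RP-7.

Exception (a) requires that the owner has a Small Lessor Declaration on file with the Caltrix Revenue Office; but no Small Lessor Declaration is on file, so (a) is unavailable.
Exception (b): there is no written lease — every condition holds. Under paragraphs (e)–(g): (e) is triggered (a current Standing Clearance is held), but yields to (f): (f) applies — the property is publicly advertised. (g) is inapplicable (the space is used for personal purposes only), so (f) stands. So (b) applies.
Exception (c) does not apply: the storage unit is not part of the primary residence.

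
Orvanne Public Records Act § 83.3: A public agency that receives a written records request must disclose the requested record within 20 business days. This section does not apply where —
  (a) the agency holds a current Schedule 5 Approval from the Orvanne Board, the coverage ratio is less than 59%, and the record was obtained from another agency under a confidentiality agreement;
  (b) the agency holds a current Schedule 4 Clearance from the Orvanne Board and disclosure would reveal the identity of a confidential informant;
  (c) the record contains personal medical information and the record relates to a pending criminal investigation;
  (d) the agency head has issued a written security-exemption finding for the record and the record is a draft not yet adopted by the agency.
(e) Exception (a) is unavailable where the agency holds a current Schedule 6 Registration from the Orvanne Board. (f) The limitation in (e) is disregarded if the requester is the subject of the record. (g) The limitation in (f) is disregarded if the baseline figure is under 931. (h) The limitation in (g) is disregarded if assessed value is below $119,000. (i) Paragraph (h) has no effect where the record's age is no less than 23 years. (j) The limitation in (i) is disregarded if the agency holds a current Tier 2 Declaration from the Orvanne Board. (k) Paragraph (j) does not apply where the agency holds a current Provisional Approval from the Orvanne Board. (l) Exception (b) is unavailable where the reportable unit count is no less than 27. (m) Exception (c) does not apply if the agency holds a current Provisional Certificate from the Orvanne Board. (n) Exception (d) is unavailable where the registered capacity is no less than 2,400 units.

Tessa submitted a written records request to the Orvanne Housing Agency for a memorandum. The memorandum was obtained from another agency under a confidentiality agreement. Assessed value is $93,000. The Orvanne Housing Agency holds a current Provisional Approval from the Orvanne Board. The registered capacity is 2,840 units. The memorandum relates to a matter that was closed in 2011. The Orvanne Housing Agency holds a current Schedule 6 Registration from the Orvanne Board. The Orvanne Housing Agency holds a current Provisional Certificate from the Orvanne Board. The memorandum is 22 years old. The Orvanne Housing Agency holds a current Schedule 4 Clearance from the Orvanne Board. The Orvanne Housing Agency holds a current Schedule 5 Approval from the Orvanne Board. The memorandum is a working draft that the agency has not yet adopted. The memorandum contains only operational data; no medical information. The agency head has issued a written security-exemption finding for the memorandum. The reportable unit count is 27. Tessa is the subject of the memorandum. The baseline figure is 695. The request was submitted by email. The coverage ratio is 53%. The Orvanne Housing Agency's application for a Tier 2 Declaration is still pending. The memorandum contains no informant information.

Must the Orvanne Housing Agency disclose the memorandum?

All of (a)'s requirements are met (a current Schedule 5 Approval is held; the coverage ratio is 53%, less than the 59% limit; the memorandum was obtained under a confidentiality agreement). As to paragraphs (e)–(k): (e) is triggered (a current Schedule 6 Registration is held), but yields to (f): (f) operates against (e): Tessa is the subject of the memorandum. (g) would limit (f) — the baseline figure is 695, under the 931 limit — but (h) sets (g) aside: (h) operates against (g): assessed value is $93,000, below the $119,000 limit. (i) is not engaged (the record's age is 22 years, short of 23 years), so (h) stands. Exception (a) stands.
Exception (b) does not apply: the memorandum contains no informant information.
Exception (c) requires that the record contains personal medical information; but the memorandum contains only operational data, so (c) is unavailable.
All of (d)'s requirements are met (a written security-exemption finding has been issued; the memorandum is an unadopted draft). Turning to paragraph (n): (n) operates against (d): the registered capacity is 2,840 units, meeting the 2,400 units threshold. (d) is therefore removed.

No — exception (a) applies; the Orvanne Housing Agency is not required to disclose the memorandum.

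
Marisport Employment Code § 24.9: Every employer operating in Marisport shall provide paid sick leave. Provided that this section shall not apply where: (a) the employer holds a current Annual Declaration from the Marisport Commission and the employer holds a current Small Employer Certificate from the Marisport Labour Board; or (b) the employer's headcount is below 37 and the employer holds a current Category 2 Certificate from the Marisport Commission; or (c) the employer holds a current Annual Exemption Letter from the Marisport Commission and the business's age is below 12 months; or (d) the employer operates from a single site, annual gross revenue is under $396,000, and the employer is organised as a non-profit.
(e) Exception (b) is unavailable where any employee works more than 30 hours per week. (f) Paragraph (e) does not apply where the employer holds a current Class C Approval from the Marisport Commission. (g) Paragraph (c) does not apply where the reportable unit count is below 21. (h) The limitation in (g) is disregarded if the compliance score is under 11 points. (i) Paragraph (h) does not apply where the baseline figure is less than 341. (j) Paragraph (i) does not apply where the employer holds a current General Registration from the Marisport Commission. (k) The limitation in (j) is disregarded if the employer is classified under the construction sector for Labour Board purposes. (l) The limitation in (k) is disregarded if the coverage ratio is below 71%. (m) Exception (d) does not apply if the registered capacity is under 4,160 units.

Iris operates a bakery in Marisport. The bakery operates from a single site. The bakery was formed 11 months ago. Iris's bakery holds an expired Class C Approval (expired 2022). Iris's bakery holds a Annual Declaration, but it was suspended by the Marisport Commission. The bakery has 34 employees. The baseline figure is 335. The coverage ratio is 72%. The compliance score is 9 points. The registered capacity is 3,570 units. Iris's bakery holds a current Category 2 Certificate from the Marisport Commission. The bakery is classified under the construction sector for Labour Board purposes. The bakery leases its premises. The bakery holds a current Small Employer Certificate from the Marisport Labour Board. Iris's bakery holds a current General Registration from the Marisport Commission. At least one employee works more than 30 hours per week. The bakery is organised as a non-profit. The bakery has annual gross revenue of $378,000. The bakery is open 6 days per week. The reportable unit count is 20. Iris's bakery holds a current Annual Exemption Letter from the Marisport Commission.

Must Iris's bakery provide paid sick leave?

Exception (a) requires that the employer holds a current Annual Declaration from the Marisport Commission; but no current Annual Declaration is held, so (a) is unavailable.
Exception (b): the employer's headcount is 34, below the 37 limit; a current Category 2 Certificate is held — every condition holds. Turning to paragraphs (e)–(f): (e) applies — at least one employee exceeds 30 hours/week. (f), which would lift (e), is not triggered — the Class C Approval is not current. So (b) is unavailable.
Exception (c): a current Annual Exemption Letter is held; the business's age is 11 months, below the 12 months limit — every condition holds. Turning to paragraphs (g)–(l): (g) operates — the reportable unit count is 20, below the 21 limit. (h) applies (the compliance score is 9 points, under the 11 points limit), but is itself disapplied by (i): (i) operates against (h): the baseline figure is 335, less than the 341 limit. (j) would limit (i) — a current General Registration is held — but (k) sets (j) aside: (k) is engaged — the bakery is classified under the construction sector. (l), which would lift (k), is not engaged — the coverage ratio is 72%, not below 71%. (c) is therefore removed.
Exception (d) is satisfied on its face — the employer operates from a single site; annual gross revenue is $378,000, under the $396,000 limit; the employer is a non-profit. However, paragraph (m) must be considered: (m) operates against (d): the registered capacity is 3,570 units, under the 4,160 units limit. Exception (d) does not apply.
None of the exceptions is available; § 24.9 applies in full.

Yes — Iris's bakery must provide paid sick leave.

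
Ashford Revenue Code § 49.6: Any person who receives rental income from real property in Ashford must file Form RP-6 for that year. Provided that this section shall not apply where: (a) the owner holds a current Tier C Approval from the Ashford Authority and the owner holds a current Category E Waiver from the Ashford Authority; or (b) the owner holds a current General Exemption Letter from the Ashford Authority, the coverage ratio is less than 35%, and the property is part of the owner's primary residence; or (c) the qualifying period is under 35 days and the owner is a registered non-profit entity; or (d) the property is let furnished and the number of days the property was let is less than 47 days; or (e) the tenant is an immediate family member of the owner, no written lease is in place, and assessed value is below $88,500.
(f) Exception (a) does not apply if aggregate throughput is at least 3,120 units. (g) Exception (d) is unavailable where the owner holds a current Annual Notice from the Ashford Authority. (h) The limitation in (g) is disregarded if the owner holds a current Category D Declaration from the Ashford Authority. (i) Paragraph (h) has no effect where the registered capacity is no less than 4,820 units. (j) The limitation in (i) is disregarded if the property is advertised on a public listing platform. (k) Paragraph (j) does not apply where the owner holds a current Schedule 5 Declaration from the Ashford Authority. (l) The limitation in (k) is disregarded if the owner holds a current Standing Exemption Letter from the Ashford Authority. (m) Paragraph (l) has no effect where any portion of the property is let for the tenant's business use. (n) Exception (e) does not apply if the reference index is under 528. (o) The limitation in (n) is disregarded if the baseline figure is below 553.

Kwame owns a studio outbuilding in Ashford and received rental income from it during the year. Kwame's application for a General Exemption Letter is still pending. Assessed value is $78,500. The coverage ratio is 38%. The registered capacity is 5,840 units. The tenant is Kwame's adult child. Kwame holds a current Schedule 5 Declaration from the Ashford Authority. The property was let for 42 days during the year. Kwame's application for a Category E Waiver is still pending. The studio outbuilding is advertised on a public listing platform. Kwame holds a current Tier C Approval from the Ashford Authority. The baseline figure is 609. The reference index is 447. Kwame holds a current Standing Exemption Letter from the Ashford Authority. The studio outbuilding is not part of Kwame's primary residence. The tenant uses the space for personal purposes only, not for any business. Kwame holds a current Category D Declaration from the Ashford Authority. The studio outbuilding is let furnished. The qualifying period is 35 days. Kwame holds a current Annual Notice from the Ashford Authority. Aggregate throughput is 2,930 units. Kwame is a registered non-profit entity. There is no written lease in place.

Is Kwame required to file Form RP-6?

No — exception (d) applies; Kwame is not required to file Form RP-6.

Exception (a) requires that the owner holds a current Category E Waiver from the Ashford Authority; but the Category E Waiver is not current, so (a) is unavailable.
Exception (b) fails — no current General Exemption Letter is held.
Exception (c) requires that the qualifying period is under 35 days; but the qualifying period is 35 days, not under 35 days, so (c) is unavailable.
Exception (d) is satisfied on its face — the property is let furnished; the number of days the property was let is 42 days, less than the 47 days limit. As to paragraphs (g)–(m): (g) would limit (d) — a current Annual Notice is held — but (h) sets (g) aside: (h) is engaged — a current Category D Declaration is held. (i) applies (the registered capacity is 5,840 units, meeting the 4,820 units threshold), but yields to (j): (j) operates against (i): the property is publicly advertised. (k) would limit (j) — a current Schedule 5 Declaration is held — but (l) sets (k) aside: (l) operates against (k): a current Standing Exemption Letter is held. (m) is not triggered (the space is used for personal purposes only), so (l) stands. (d) remains available.
Exception (e) is satisfied on its face — the tenant is an immediate family member; there is no written lease; assessed value is $78,500, below the $88,500 limit. However, paragraphs (n)–(o) must be considered: (n) operates against (e): the reference index is 447, under the 528 limit. (o) does not operate here (the baseline figure is 609, not below 553), so (n) stands. Exception (e) does not apply.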